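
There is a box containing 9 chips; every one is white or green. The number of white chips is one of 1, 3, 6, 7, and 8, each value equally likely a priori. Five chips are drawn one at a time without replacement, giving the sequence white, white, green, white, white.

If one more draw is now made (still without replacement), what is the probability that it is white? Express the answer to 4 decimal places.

For each hypothesis, P(data | H) works out to: P(data | r = 1) = (1/9)(0/8) = 0; P(data | r = 3) = (3/9)(2/8)(6/7)(1/6)(0/5) = 0; P(data | r = 6) = (6/9)(5/8)(3/7)(4/6)(3/5) = 1/14; P(data | r = 7) = (7/9)(6/8)(2/7)(5/6)(4/5) = 1/9; P(data | r = 8) = (8/9)(7/8)(1/7)(6/6)(5/5) = 1/9.
Weighting by the prior gives 1/5 · 0 = 0, 1/5 · 0 = 0, 1/5 · 1/14 = 1/70, 1/5 · 1/9 = 1/45, 1/5 · 1/9 = 1/45; with total 37/630.
The posterior is then P(r = 1 | data) = 0, P(r = 3 | data) = 0, P(r = 6 | data) = 9/37, P(r = 7 | data) = 14/37, P(r = 8 | data) = 14/37.
So P(white next | data) = Σ P(white next | H) P(H | data) = (1/2)(9/37) + (3/4)(14/37) + (1)(14/37) = 29/37.

0.7838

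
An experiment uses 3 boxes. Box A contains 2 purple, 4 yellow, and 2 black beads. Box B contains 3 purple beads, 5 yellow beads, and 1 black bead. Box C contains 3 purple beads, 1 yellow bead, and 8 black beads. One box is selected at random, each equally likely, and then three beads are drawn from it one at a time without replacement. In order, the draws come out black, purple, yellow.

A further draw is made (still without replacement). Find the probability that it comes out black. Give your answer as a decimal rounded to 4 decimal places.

Under each hypothesis, the probability of the observed sequence is: P(data | box A) = (2/8)(2/7)(4/6) = 0.047619; P(data | box B) = (1/9)(3/8)(5/7) = 0.029762; P(data | box C) = (8/12)(3/11)(1/10) = 0.018182.
Weighting by the prior gives 1/3 · 0.047619 = 0.015873, 1/3 · 0.029762 = 0.0099206, 1/3 · 0.018182 = 0.0060606; summing to 0.031854.
Dividing through by the total gives posterior P(box A | data) = 0.4983, P(box B | data) = 0.31144, P(box C | data) = 0.19026.
So P(black next | data) = Σ P(black next | H) P(H | data) = (1/5)(0.4983) + (0)(0.31144) + (7/9)(0.19026) = 0.24764.

0.2476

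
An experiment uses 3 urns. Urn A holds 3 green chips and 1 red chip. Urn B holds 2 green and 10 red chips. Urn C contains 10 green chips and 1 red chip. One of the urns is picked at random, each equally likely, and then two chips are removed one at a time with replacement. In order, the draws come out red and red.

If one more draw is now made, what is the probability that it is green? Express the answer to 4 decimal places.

0.2223

Under each hypothesis, the probability of the observed sequence is: P(data | urn A) = (1/4)(1/4) = 0.0625; P(data | urn B) = (10/12)(10/12) = 0.69444; P(data | urn C) = (1/11)(1/11) = 0.0082645.
Weighting by the prior gives 1/3 · 0.0625 = 0.020833, 1/3 · 0.69444 = 0.23148, 1/3 · 0.0082645 = 0.0027548; summing to 0.25507.
Dividing through by the total gives posterior P(urn A | data) = 0.081677, P(urn B | data) = 0.90752, P(urn C | data) = 0.0108.
So P(green next | data) = Σ P(green next | H) P(H | data) = (3/4)(0.081677) + (1/6)(0.90752) + (10/11)(0.0108) = 0.22233.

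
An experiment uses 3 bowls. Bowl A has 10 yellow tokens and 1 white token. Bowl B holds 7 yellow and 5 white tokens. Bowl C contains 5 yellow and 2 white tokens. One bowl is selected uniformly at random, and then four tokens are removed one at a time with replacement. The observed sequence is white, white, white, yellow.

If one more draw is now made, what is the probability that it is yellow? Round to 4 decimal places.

For each hypothesis, P(data | H) works out to: P(data | bowl A) = (1/11)(1/11)(1/11)(10/11) = 0.00068301; P(data | bowl B) = (5/12)(5/12)(5/12)(7/12) = 0.042197; P(data | bowl C) = (2/7)(2/7)(2/7)(5/7) = 0.01666.
Weighting by the prior gives 1/3 · 0.00068301 = 0.00022767, 1/3 · 0.042197 = 0.014066, 1/3 · 0.01666 = 0.0055532; with total 0.019847.
The posterior is then P(bowl A | data) = 0.011472, P(bowl B | data) = 0.70872, P(bowl C | data) = 0.27981.
So P(yellow next | data) = Σ P(yellow next | H) P(H | data) = (10/11)(0.011472) + (7/12)(0.70872) + (5/7)(0.27981) = 0.62371.

0.6237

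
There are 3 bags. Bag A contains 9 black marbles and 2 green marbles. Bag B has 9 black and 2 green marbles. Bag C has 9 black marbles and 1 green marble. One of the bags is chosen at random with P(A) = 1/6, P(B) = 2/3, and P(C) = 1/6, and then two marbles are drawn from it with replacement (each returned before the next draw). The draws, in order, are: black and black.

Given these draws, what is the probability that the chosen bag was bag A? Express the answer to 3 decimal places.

0.161

Compute the likelihood of the observed sequence for each case: P(data | bag A) = (9/11)(9/11) = 0.66942; P(data | bag B) = (9/11)(9/11) = 0.66942; P(data | bag C) = (9/10)(9/10) = 0.81.
Weighting by the prior gives 1/6 · 0.66942 = 0.11157, 2/3 · 0.66942 = 0.44628, 1/6 · 0.81 = 0.135; summing to 0.69285.
Therefore the posterior P(bag A | data) = (0.11157) / (0.69285) = 0.16103.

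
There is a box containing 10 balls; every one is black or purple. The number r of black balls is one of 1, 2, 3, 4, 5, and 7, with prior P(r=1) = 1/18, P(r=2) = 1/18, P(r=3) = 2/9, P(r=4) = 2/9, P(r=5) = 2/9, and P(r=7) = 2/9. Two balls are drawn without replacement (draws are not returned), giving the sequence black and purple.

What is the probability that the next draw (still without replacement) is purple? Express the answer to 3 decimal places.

For each hypothesis, P(data | H) works out to: P(data | r = 1) = (1/10)(9/9) = 0.1; P(data | r = 2) = (2/10)(8/9) = 0.17778; P(data | r = 3) = (3/10)(7/9) = 0.23333; P(data | r = 4) = (4/10)(6/9) = 0.26667; P(data | r = 5) = (5/10)(5/9) = 0.27778; P(data | r = 7) = (7/10)(3/9) = 0.23333.
Weighting by the prior gives 1/18 · 0.1 = 0.0055556, 1/18 · 0.17778 = 0.0098765, 2/9 · 0.23333 = 0.051852, 2/9 · 0.26667 = 0.059259, 2/9 · 0.27778 = 0.061728, 2/9 · 0.23333 = 0.051852; with total 0.24012.
The posterior is then P(r = 1 | data) = 0.023136, P(r = 2 | data) = 0.041131, P(r = 3 | data) = 0.21594, P(r = 4 | data) = 0.24679, P(r = 5 | data) = 0.25707, P(r = 7 | data) = 0.21594.
The predictive probability is P(purple next | data) = (1)(0.023136) + (7/8)(0.041131) + (3/4)(0.21594) + (5/8)(0.24679) + (1/2)(0.25707) + (1/4)(0.21594) = 0.55784.

0.558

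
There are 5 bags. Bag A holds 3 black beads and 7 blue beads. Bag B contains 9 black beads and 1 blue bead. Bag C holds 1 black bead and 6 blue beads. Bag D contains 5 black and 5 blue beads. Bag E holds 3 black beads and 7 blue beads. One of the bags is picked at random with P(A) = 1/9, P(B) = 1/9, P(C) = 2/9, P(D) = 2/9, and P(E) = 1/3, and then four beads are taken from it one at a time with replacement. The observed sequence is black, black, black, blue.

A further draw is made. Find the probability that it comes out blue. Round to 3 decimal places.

Under each hypothesis, the probability of the observed sequence is: P(data | bag A) = (3/10)(3/10)(3/10)(7/10) = 0.0189; P(data | bag B) = (9/10)(9/10)(9/10)(1/10) = 0.0729; P(data | bag C) = (1/7)(1/7)(1/7)(6/7) = 0.002499; P(data | bag D) = (5/10)(5/10)(5/10)(5/10) = 0.0625; P(data | bag E) = (3/10)(3/10)(3/10)(7/10) = 0.0189.
Multiplying each by its prior: 1/9 · 0.0189 = 0.0021, 1/9 · 0.0729 = 0.0081, 2/9 · 0.002499 = 0.00055532, 2/9 · 0.0625 = 0.013889, 1/3 · 0.0189 = 0.0063; with total 0.030944.
The posterior is then P(bag A | data) = 0.067864, P(bag B | data) = 0.26176, P(bag C | data) = 0.017946, P(bag D | data) = 0.44884, P(bag E | data) = 0.20359.
So P(blue next | data) = Σ P(blue next | H) P(H | data) = (7/10)(0.067864) + (1/10)(0.26176) + (6/7)(0.017946) + (1/2)(0.44884) + (7/10)(0.20359) = 0.456.

0.456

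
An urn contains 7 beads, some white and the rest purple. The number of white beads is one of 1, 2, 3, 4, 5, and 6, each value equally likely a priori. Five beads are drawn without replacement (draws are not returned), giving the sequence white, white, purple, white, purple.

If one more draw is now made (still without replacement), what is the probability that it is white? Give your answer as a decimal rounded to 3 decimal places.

Under each hypothesis, the probability of the observed sequence is: P(data | r = 1) = (1/7)(0/6) = 0; P(data | r = 2) = (2/7)(1/6)(5/5)(0/4) = 0; P(data | r = 3) = (3/7)(2/6)(4/5)(1/4)(3/3) = 1/35; P(data | r = 4) = (4/7)(3/6)(3/5)(2/4)(2/3) = 2/35; P(data | r = 5) = (5/7)(4/6)(2/5)(3/4)(1/3) = 1/21; P(data | r = 6) = (6/7)(5/6)(1/5)(4/4)(0/3) = 0.
Multiplying each by its prior: 1/6 · 0 = 0, 1/6 · 0 = 0, 1/6 · 1/35 = 1/210, 1/6 · 2/35 = 1/105, 1/6 · 1/21 = 1/126, 1/6 · 0 = 0; these sum to 1/45.
The posterior is then P(r = 1 | data) = 0, P(r = 2 | data) = 0, P(r = 3 | data) = 3/14, P(r = 4 | data) = 3/7, P(r = 5 | data) = 5/14, P(r = 6 | data) = 0.
Averaging over the posterior, P(white next | data) = (0)(3/14) + (1/2)(3/7) + (1)(5/14) = 4/7.

0.571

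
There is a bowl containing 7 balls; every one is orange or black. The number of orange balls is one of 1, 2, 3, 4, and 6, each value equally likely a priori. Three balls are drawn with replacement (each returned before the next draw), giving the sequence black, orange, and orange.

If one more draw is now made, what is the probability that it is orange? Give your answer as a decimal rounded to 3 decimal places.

Compute the likelihood of the observed sequence for each case: P(data | r = 1) = (6/7)(1/7)(1/7) = 0.017493; P(data | r = 2) = (5/7)(2/7)(2/7) = 0.058309; P(data | r = 3) = (4/7)(3/7)(3/7) = 0.10496; P(data | r = 4) = (3/7)(4/7)(4/7) = 0.13994; P(data | r = 6) = (1/7)(6/7)(6/7) = 0.10496.
The prior-weighted likelihoods are 1/5 · 0.017493 = 0.0034985, 1/5 · 0.058309 = 0.011662, 1/5 · 0.10496 = 0.020991, 1/5 · 0.13994 = 0.027988, 1/5 · 0.10496 = 0.020991; with total 0.085131.
Dividing through by the total gives posterior P(r = 1 | data) = 0.041096, P(r = 2 | data) = 0.13699, P(r = 3 | data) = 0.24658, P(r = 4 | data) = 0.32877, P(r = 6 | data) = 0.24658.
Averaging over the posterior, P(orange next | data) = (1/7)(0.041096) + (2/7)(0.13699) + (3/7)(0.24658) + (4/7)(0.32877) + (6/7)(0.24658) = 0.5499.

0.550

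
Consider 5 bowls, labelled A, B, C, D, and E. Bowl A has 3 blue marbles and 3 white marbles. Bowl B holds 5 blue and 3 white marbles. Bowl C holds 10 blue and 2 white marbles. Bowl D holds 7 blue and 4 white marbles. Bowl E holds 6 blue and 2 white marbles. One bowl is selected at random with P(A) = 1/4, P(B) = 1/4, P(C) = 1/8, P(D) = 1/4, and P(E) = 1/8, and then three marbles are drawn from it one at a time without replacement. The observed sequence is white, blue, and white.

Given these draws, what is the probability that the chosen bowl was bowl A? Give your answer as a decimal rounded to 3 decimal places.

0.429

Compute the likelihood of the observed sequence for each case: P(data | bowl A) = (3/6)(3/5)(2/4) = 0.15; P(data | bowl B) = (3/8)(5/7)(2/6) = 0.089286; P(data | bowl C) = (2/12)(10/11)(1/10) = 0.015152; P(data | bowl D) = (4/11)(7/10)(3/9) = 0.084848; P(data | bowl E) = (2/8)(6/7)(1/6) = 0.035714.
Weighting by the prior gives 1/4 · 0.15 = 0.0375, 1/4 · 0.089286 = 0.022321, 1/8 · 0.015152 = 0.0018939, 1/4 · 0.084848 = 0.021212, 1/8 · 0.035714 = 0.0044643; these sum to 0.087392.
By Bayes' rule, P(bowl A | data) = (0.0375) / (0.087392) = 0.4291.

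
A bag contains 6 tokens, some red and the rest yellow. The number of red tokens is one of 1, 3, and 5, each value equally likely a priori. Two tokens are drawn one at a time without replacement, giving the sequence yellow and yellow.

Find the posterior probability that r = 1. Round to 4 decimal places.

Under each hypothesis, the probability of the observed sequence is: P(data | r = 1) = (5/6)(4/5) = 2/3; P(data | r = 3) = (3/6)(2/5) = 1/5; P(data | r = 5) = (1/6)(0/5) = 0.
The prior-weighted likelihoods are 1/3 · 2/3 = 2/9, 1/3 · 1/5 = 1/15, 1/3 · 0 = 0; summing to 13/45.
By Bayes' rule, P(r = 1 | data) = (2/9) / (13/45) = 10/13.

0.7692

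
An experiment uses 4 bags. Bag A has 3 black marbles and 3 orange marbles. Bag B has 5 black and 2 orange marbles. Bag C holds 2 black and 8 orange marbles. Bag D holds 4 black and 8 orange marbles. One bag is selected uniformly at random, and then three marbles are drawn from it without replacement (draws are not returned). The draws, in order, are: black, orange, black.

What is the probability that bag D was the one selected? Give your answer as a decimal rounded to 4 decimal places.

For each hypothesis, P(data | H) works out to: P(data | bag A) = (3/6)(3/5)(2/4) = 0.15; P(data | bag B) = (5/7)(2/6)(4/5) = 0.19048; P(data | bag C) = (2/10)(8/9)(1/8) = 0.022222; P(data | bag D) = (4/12)(8/11)(3/10) = 0.072727.
Multiplying each by its prior: 1/4 · 0.15 = 0.0375, 1/4 · 0.19048 = 0.047619, 1/4 · 0.022222 = 0.0055556, 1/4 · 0.072727 = 0.018182; with total 0.10886.
By Bayes' rule, P(bag D | data) = (0.018182) / (0.10886) = 0.16703.

0.1670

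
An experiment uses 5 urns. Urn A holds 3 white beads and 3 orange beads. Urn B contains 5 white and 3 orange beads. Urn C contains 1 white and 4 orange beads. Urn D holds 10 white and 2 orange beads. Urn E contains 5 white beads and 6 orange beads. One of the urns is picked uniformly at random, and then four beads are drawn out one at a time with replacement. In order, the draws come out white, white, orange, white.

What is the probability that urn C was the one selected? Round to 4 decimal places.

0.0208

For each hypothesis, P(data | H) works out to: P(data | urn A) = (3/6)(3/6)(3/6)(3/6) = 0.0625; P(data | urn B) = (5/8)(5/8)(3/8)(5/8) = 0.091553; P(data | urn C) = (1/5)(1/5)(4/5)(1/5) = 0.0064; P(data | urn D) = (10/12)(10/12)(2/12)(10/12) = 0.096451; P(data | urn E) = (5/11)(5/11)(6/11)(5/11) = 0.051226.
Multiplying each by its prior: 1/5 · 0.0625 = 0.0125, 1/5 · 0.091553 = 0.018311, 1/5 · 0.0064 = 0.00128, 1/5 · 0.096451 = 0.01929, 1/5 · 0.051226 = 0.010245; with total 0.061626.
By Bayes' rule, P(urn C | data) = (0.00128) / (0.061626) = 0.02077.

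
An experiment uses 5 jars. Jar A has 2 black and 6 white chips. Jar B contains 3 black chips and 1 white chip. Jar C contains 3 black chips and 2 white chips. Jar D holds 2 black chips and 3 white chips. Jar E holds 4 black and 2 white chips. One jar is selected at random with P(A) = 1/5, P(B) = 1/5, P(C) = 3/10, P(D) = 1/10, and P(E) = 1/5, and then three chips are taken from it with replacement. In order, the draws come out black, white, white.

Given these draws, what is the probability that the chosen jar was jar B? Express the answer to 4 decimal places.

The likelihood of the observed sequence under each hypothesis: P(data | jar A) = (2/8)(6/8)(6/8) = 0.14062; P(data | jar B) = (3/4)(1/4)(1/4) = 0.046875; P(data | jar C) = (3/5)(2/5)(2/5) = 0.096; P(data | jar D) = (2/5)(3/5)(3/5) = 0.144; P(data | jar E) = (4/6)(2/6)(2/6) = 0.074074.
Multiplying each by its prior: 1/5 · 0.14062 = 0.028125, 1/5 · 0.046875 = 0.009375, 3/10 · 0.096 = 0.0288, 1/10 · 0.144 = 0.0144, 1/5 · 0.074074 = 0.014815; these sum to 0.095515.
By Bayes' rule, P(jar B | data) = (0.009375) / (0.095515) = 0.098152.

0.0982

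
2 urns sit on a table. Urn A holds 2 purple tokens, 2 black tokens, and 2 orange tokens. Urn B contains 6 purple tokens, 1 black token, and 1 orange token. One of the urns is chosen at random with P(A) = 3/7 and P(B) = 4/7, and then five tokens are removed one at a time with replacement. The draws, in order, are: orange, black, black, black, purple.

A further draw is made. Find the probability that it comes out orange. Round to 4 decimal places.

Compute the likelihood of the observed sequence for each case: P(data | urn A) = (2/6)(2/6)(2/6)(2/6)(2/6) = 0.0041152; P(data | urn B) = (1/8)(1/8)(1/8)(1/8)(6/8) = 0.00018311.
The prior-weighted likelihoods are 3/7 · 0.0041152 = 0.0017637, 4/7 · 0.00018311 = 0.00010463; summing to 0.0018683.
The posterior is then P(urn A | data) = 0.944, P(urn B | data) = 0.056004.
The predictive probability is P(orange next | data) = (1/3)(0.944) + (1/8)(0.056004) = 0.32167.

0.3217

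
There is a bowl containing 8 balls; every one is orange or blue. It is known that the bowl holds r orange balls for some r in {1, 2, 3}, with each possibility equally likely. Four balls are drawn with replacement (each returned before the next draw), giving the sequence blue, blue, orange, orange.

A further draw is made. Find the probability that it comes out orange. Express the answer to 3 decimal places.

The likelihood of the observed sequence under each hypothesis: P(data | r = 1) = (7/8)(7/8)(1/8)(1/8) = 0.011963; P(data | r = 2) = (6/8)(6/8)(2/8)(2/8) = 0.035156; P(data | r = 3) = (5/8)(5/8)(3/8)(3/8) = 0.054932.
The prior-weighted likelihoods are 1/3 · 0.011963 = 0.0039876, 1/3 · 0.035156 = 0.011719, 1/3 · 0.054932 = 0.018311; these sum to 0.034017.
Normalising, the posterior is P(r = 1 | data) = 0.11722, P(r = 2 | data) = 0.3445, P(r = 3 | data) = 0.53828.
The predictive probability is P(orange next | data) = (1/8)(0.11722) + (1/4)(0.3445) + (3/8)(0.53828) = 0.30263.

0.303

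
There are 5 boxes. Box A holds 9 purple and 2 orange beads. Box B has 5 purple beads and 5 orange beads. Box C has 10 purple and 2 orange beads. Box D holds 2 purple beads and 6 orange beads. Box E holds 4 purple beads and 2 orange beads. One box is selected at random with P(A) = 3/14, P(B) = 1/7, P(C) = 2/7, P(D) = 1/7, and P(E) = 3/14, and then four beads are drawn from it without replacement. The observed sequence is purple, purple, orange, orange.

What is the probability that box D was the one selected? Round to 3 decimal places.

0.131

The likelihood of the observed sequence under each hypothesis: P(data | box A) = (9/11)(8/10)(2/9)(1/8) = 0.018182; P(data | box B) = (5/10)(4/9)(5/8)(4/7) = 0.079365; P(data | box C) = (10/12)(9/11)(2/10)(1/9) = 0.015152; P(data | box D) = (2/8)(1/7)(6/6)(5/5) = 0.035714; P(data | box E) = (4/6)(3/5)(2/4)(1/3) = 0.066667.
Multiplying each by its prior: 3/14 · 0.018182 = 0.0038961, 1/7 · 0.079365 = 0.011338, 2/7 · 0.015152 = 0.004329, 1/7 · 0.035714 = 0.005102, 3/14 · 0.066667 = 0.014286; with total 0.038951.
By Bayes' rule, P(box D | data) = (0.005102) / (0.038951) = 0.13099.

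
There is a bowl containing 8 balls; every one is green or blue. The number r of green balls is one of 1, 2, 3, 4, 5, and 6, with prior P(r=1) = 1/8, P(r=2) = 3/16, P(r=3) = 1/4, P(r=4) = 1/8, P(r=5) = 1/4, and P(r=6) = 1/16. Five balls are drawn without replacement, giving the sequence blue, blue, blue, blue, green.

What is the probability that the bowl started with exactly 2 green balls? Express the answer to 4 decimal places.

Under each hypothesis, the probability of the observed sequence is: P(data | r = 1) = (7/8)(6/7)(5/6)(4/5)(1/4) = 0.125; P(data | r = 2) = (6/8)(5/7)(4/6)(3/5)(2/4) = 0.10714; P(data | r = 3) = (5/8)(4/7)(3/6)(2/5)(3/4) = 0.053571; P(data | r = 4) = (4/8)(3/7)(2/6)(1/5)(4/4) = 0.014286; P(data | r = 5) = (3/8)(2/7)(1/6)(0/5) = 0; P(data | r = 6) = (2/8)(1/7)(0/6) = 0.
Multiplying each by its prior: 1/8 · 0.125 = 0.015625, 3/16 · 0.10714 = 0.020089, 1/4 · 0.053571 = 0.013393, 1/8 · 0.014286 = 0.0017857, 1/4 · 0 = 0, 1/16 · 0 = 0; with total 0.050893.
By Bayes' rule, P(r = 2 | data) = (0.020089) / (0.050893) = 0.39474.

0.3947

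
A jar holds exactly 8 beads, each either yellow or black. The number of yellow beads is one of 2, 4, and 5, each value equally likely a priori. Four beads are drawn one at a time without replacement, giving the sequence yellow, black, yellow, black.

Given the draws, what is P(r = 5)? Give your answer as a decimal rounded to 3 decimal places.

The likelihood of the observed sequence under each hypothesis: P(data | r = 2) = (2/8)(6/7)(1/6)(5/5) = 1/28; P(data | r = 4) = (4/8)(4/7)(3/6)(3/5) = 3/35; P(data | r = 5) = (5/8)(3/7)(4/6)(2/5) = 1/14.
Weighting by the prior gives 1/3 · 1/28 = 1/84, 1/3 · 3/35 = 1/35, 1/3 · 1/14 = 1/42; these sum to 9/140.
Therefore the posterior P(r = 5 | data) = (1/42) / (9/140) = 10/27.

0.370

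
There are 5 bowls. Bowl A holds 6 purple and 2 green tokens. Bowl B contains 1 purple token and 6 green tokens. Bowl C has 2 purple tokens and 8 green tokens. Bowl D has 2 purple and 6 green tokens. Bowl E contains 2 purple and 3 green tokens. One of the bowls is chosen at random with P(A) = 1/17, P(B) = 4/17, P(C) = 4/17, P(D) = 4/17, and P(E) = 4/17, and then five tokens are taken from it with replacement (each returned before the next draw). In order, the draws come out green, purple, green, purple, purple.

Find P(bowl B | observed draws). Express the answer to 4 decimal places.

The likelihood of the observed sequence under each hypothesis: P(data | bowl A) = (2/8)(6/8)(2/8)(6/8)(6/8) = 0.026367; P(data | bowl B) = (6/7)(1/7)(6/7)(1/7)(1/7) = 0.002142; P(data | bowl C) = (8/10)(2/10)(8/10)(2/10)(2/10) = 0.00512; P(data | bowl D) = (6/8)(2/8)(6/8)(2/8)(2/8) = 0.0087891; P(data | bowl E) = (3/5)(2/5)(3/5)(2/5)(2/5) = 0.02304.
Multiplying each by its prior: 1/17 · 0.026367 = 0.001551, 4/17 · 0.002142 = 0.00050399, 4/17 · 0.00512 = 0.0012047, 4/17 · 0.0087891 = 0.002068, 4/17 · 0.02304 = 0.0054212; with total 0.010749.
Hence P(bowl B | data) = (0.00050399) / (0.010749) = 0.046888.

0.0469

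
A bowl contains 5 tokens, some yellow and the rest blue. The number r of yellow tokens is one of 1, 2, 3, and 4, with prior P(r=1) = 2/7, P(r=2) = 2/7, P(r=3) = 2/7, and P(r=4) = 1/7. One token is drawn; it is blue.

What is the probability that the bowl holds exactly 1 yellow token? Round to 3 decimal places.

0.421

For each hypothesis, P(data | H) works out to: P(data | r = 1) = (4/5) = 4/5; P(data | r = 2) = (3/5) = 3/5; P(data | r = 3) = (2/5) = 2/5; P(data | r = 4) = (1/5) = 1/5.
Multiplying each by its prior: 2/7 · 4/5 = 8/35, 2/7 · 3/5 = 6/35, 2/7 · 2/5 = 4/35, 1/7 · 1/5 = 1/35; these sum to 19/35.
Therefore the posterior P(r = 1 | data) = (8/35) / (19/35) = 8/19.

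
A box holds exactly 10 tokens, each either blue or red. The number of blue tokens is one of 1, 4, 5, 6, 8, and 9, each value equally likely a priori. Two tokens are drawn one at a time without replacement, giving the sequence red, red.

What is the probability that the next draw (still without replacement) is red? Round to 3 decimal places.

0.651

Under each hypothesis, the probability of the observed sequence is: P(data | r = 1) = (9/10)(8/9) = 4/5; P(data | r = 4) = (6/10)(5/9) = 1/3; P(data | r = 5) = (5/10)(4/9) = 2/9; P(data | r = 6) = (4/10)(3/9) = 2/15; P(data | r = 8) = (2/10)(1/9) = 1/45; P(data | r = 9) = (1/10)(0/9) = 0.
Weighting by the prior gives 1/6 · 4/5 = 2/15, 1/6 · 1/3 = 1/18, 1/6 · 2/9 = 1/27, 1/6 · 2/15 = 1/45, 1/6 · 1/45 = 1/270, 1/6 · 0 = 0; these sum to 34/135.
Normalising, the posterior is P(r = 1 | data) = 9/17, P(r = 4 | data) = 15/68, P(r = 5 | data) = 5/34, P(r = 6 | data) = 3/34, P(r = 8 | data) = 1/68, P(r = 9 | data) = 0.
Averaging over the posterior, P(red next | data) = (7/8)(9/17) + (1/2)(15/68) + (3/8)(5/34) + (1/4)(3/34) + (0)(1/68) = 177/272.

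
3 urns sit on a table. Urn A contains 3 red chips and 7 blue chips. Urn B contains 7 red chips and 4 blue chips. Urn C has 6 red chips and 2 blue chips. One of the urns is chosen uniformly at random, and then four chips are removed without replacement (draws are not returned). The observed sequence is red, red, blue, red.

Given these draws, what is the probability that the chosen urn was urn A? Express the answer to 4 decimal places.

Under each hypothesis, the probability of the observed sequence is: P(data | urn A) = (3/10)(2/9)(7/8)(1/7) = 0.0083333; P(data | urn B) = (7/11)(6/10)(4/9)(5/8) = 0.10606; P(data | urn C) = (6/8)(5/7)(2/6)(4/5) = 0.14286.
The prior-weighted likelihoods are 1/3 · 0.0083333 = 0.0027778, 1/3 · 0.10606 = 0.035354, 1/3 · 0.14286 = 0.047619; summing to 0.08575.
Hence P(urn A | data) = (0.0027778) / (0.08575) = 0.032394.

0.0324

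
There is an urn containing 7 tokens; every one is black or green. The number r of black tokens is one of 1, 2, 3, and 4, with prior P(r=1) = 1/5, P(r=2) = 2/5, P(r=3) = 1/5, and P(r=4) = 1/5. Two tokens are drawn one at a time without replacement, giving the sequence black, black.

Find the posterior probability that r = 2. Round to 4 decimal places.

0.1818

Compute the likelihood of the observed sequence for each case: P(data | r = 1) = (1/7)(0/6) = 0; P(data | r = 2) = (2/7)(1/6) = 1/21; P(data | r = 3) = (3/7)(2/6) = 1/7; P(data | r = 4) = (4/7)(3/6) = 2/7.
Multiplying each by its prior: 1/5 · 0 = 0, 2/5 · 1/21 = 2/105, 1/5 · 1/7 = 1/35, 1/5 · 2/7 = 2/35; summing to 11/105.
By Bayes' rule, P(r = 2 | data) = (2/105) / (11/105) = 2/11.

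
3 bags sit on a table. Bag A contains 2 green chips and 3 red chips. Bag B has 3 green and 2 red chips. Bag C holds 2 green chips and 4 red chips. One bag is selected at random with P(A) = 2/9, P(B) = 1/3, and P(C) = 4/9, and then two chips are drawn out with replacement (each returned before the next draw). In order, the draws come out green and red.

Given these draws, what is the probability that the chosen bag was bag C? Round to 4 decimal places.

0.4255

For each hypothesis, P(data | H) works out to: P(data | bag A) = (2/5)(3/5) = 6/25; P(data | bag B) = (3/5)(2/5) = 6/25; P(data | bag C) = (2/6)(4/6) = 2/9.
The prior-weighted likelihoods are 2/9 · 6/25 = 4/75, 1/3 · 6/25 = 2/25, 4/9 · 2/9 = 8/81; summing to 94/405.
So P(bag C | data) = (8/81) / (94/405) = 20/47.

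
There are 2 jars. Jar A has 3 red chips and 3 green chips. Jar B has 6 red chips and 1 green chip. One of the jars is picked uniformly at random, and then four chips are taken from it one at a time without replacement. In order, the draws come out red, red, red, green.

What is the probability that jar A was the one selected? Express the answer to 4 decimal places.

Compute the likelihood of the observed sequence for each case: P(data | jar A) = (3/6)(2/5)(1/4)(3/3) = 1/20; P(data | jar B) = (6/7)(5/6)(4/5)(1/4) = 1/7.
The prior-weighted likelihoods are 1/2 · 1/20 = 1/40, 1/2 · 1/7 = 1/14; these sum to 27/280.
Therefore the posterior P(jar A | data) = (1/40) / (27/280) = 7/27.

0.2593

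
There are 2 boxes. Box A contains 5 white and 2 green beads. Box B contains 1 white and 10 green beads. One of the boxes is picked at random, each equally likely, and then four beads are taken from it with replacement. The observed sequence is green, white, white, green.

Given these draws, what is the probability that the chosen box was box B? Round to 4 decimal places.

For each hypothesis, P(data | H) works out to: P(data | box A) = (2/7)(5/7)(5/7)(2/7) = 0.041649; P(data | box B) = (10/11)(1/11)(1/11)(10/11) = 0.0068301.
Weighting by the prior gives 1/2 · 0.041649 = 0.020825, 1/2 · 0.0068301 = 0.0034151; with total 0.02424.
By Bayes' rule, P(box B | data) = (0.0034151) / (0.02424) = 0.14089.

0.1409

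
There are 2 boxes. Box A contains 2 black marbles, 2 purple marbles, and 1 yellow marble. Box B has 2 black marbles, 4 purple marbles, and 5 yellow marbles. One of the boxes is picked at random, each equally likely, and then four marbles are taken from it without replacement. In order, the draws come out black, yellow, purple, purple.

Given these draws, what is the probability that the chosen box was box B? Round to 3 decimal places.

0.313

For each hypothesis, P(data | H) works out to: P(data | box A) = (2/5)(1/4)(2/3)(1/2) = 1/30; P(data | box B) = (2/11)(5/10)(4/9)(3/8) = 1/66.
Weighting by the prior gives 1/2 · 1/30 = 1/60, 1/2 · 1/66 = 1/132; with total 4/165.
So P(box B | data) = (1/132) / (4/165) = 5/16.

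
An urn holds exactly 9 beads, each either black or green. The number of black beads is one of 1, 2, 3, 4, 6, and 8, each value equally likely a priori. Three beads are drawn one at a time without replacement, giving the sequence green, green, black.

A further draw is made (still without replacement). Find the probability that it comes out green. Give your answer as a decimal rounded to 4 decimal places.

Compute the likelihood of the observed sequence for each case: P(data | r = 1) = (8/9)(7/8)(1/7) = 0.11111; P(data | r = 2) = (7/9)(6/8)(2/7) = 0.16667; P(data | r = 3) = (6/9)(5/8)(3/7) = 0.17857; P(data | r = 4) = (5/9)(4/8)(4/7) = 0.15873; P(data | r = 6) = (3/9)(2/8)(6/7) = 0.071429; P(data | r = 8) = (1/9)(0/8) = 0.
Weighting by the prior gives 1/6 · 0.11111 = 0.018519, 1/6 · 0.16667 = 0.027778, 1/6 · 0.17857 = 0.029762, 1/6 · 0.15873 = 0.026455, 1/6 · 0.071429 = 0.011905, 1/6 · 0 = 0; with total 0.11442.
The posterior is then P(r = 1 | data) = 0.16185, P(r = 2 | data) = 0.24277, P(r = 3 | data) = 0.26012, P(r = 4 | data) = 0.23121, P(r = 6 | data) = 0.10405, P(r = 8 | data) = 0.
The predictive probability is P(green next | data) = (1)(0.16185) + (5/6)(0.24277) + (2/3)(0.26012) + (1/2)(0.23121) + (1/6)(0.10405) = 0.67052.

0.6705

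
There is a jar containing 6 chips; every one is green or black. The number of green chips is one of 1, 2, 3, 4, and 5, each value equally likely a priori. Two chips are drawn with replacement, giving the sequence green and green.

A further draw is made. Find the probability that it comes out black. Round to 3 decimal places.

Under each hypothesis, the probability of the observed sequence is: P(data | r = 1) = (1/6)(1/6) = 1/36; P(data | r = 2) = (2/6)(2/6) = 1/9; P(data | r = 3) = (3/6)(3/6) = 1/4; P(data | r = 4) = (4/6)(4/6) = 4/9; P(data | r = 5) = (5/6)(5/6) = 25/36.
Weighting by the prior gives 1/5 · 1/36 = 1/180, 1/5 · 1/9 = 1/45, 1/5 · 1/4 = 1/20, 1/5 · 4/9 = 4/45, 1/5 · 25/36 = 5/36; summing to 11/36.
The posterior is then P(r = 1 | data) = 1/55, P(r = 2 | data) = 4/55, P(r = 3 | data) = 9/55, P(r = 4 | data) = 16/55, P(r = 5 | data) = 5/11.
The predictive probability is P(black next | data) = (5/6)(1/55) + (2/3)(4/55) + (1/2)(9/55) + (1/3)(16/55) + (1/6)(5/11) = 7/22.

0.318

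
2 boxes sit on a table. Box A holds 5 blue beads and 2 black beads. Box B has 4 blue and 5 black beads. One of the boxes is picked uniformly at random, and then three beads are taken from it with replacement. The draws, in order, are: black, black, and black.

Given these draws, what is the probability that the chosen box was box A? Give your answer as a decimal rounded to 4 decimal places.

0.1197

For each hypothesis, P(data | H) works out to: P(data | box A) = (2/7)(2/7)(2/7) = 0.023324; P(data | box B) = (5/9)(5/9)(5/9) = 0.17147.
Weighting by the prior gives 1/2 · 0.023324 = 0.011662, 1/2 · 0.17147 = 0.085734; summing to 0.097396.
Therefore the posterior P(box A | data) = (0.011662) / (0.097396) = 0.11974.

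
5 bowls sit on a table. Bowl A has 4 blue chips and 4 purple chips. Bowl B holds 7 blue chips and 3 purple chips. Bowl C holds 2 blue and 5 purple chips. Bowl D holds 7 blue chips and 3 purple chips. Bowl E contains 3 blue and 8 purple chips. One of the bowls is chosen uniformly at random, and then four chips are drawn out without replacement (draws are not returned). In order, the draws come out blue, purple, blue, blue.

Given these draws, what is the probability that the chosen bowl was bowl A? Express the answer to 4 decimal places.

Under each hypothesis, the probability of the observed sequence is: P(data | bowl A) = (4/8)(4/7)(3/6)(2/5) = 0.057143; P(data | bowl B) = (7/10)(3/9)(6/8)(5/7) = 0.125; P(data | bowl C) = (2/7)(5/6)(1/5)(0/4) = 0; P(data | bowl D) = (7/10)(3/9)(6/8)(5/7) = 0.125; P(data | bowl E) = (3/11)(8/10)(2/9)(1/8) = 0.0060606.
The prior-weighted likelihoods are 1/5 · 0.057143 = 0.011429, 1/5 · 0.125 = 0.025, 1/5 · 0 = 0, 1/5 · 0.125 = 0.025, 1/5 · 0.0060606 = 0.0012121; with total 0.062641.
By Bayes' rule, P(bowl A | data) = (0.011429) / (0.062641) = 0.18245.

0.1824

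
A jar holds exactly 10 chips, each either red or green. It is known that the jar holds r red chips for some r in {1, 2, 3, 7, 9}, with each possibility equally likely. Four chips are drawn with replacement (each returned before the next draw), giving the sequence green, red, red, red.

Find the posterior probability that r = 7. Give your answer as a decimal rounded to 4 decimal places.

0.5094

The likelihood of the observed sequence under each hypothesis: P(data | r = 1) = (9/10)(1/10)(1/10)(1/10) = 0.0009; P(data | r = 2) = (8/10)(2/10)(2/10)(2/10) = 0.0064; P(data | r = 3) = (7/10)(3/10)(3/10)(3/10) = 0.0189; P(data | r = 7) = (3/10)(7/10)(7/10)(7/10) = 0.1029; P(data | r = 9) = (1/10)(9/10)(9/10)(9/10) = 0.0729.
Multiplying each by its prior: 1/5 · 0.0009 = 0.00018, 1/5 · 0.0064 = 0.00128, 1/5 · 0.0189 = 0.00378, 1/5 · 0.1029 = 0.02058, 1/5 · 0.0729 = 0.01458; these sum to 0.0404.
Therefore the posterior P(r = 7 | data) = (0.02058) / (0.0404) = 0.50941.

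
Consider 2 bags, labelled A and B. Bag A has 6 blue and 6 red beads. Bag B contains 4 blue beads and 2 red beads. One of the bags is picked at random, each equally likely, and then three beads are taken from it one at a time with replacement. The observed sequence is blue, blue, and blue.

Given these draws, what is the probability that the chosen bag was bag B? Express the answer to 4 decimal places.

For each hypothesis, P(data | H) works out to: P(data | bag A) = (6/12)(6/12)(6/12) = 1/8; P(data | bag B) = (4/6)(4/6)(4/6) = 8/27.
The prior-weighted likelihoods are 1/2 · 1/8 = 1/16, 1/2 · 8/27 = 4/27; these sum to 91/432.
By Bayes' rule, P(bag B | data) = (4/27) / (91/432) = 64/91.

0.7033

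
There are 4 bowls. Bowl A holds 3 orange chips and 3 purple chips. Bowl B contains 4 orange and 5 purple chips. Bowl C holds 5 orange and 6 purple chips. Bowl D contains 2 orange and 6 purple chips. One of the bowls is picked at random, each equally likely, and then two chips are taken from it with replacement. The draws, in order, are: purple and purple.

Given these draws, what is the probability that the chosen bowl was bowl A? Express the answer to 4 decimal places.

0.1762

Under each hypothesis, the probability of the observed sequence is: P(data | bowl A) = (3/6)(3/6) = 0.25; P(data | bowl B) = (5/9)(5/9) = 0.30864; P(data | bowl C) = (6/11)(6/11) = 0.29752; P(data | bowl D) = (6/8)(6/8) = 0.5625.
Weighting by the prior gives 1/4 · 0.25 = 0.0625, 1/4 · 0.30864 = 0.07716, 1/4 · 0.29752 = 0.07438, 1/4 · 0.5625 = 0.14062; with total 0.35467.
Therefore the posterior P(bowl A | data) = (0.0625) / (0.35467) = 0.17622.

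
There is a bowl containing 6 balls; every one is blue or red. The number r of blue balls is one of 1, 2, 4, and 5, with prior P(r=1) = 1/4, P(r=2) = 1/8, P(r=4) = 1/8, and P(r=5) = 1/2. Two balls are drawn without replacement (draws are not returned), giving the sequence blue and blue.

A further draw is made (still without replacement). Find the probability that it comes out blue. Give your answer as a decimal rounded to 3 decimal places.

Under each hypothesis, the probability of the observed sequence is: P(data | r = 1) = (1/6)(0/5) = 0; P(data | r = 2) = (2/6)(1/5) = 1/15; P(data | r = 4) = (4/6)(3/5) = 2/5; P(data | r = 5) = (5/6)(4/5) = 2/3.
Weighting by the prior gives 1/4 · 0 = 0, 1/8 · 1/15 = 1/120, 1/8 · 2/5 = 1/20, 1/2 · 2/3 = 1/3; these sum to 47/120.
The posterior is then P(r = 1 | data) = 0, P(r = 2 | data) = 1/47, P(r = 4 | data) = 6/47, P(r = 5 | data) = 40/47.
So P(blue next | data) = Σ P(blue next | H) P(H | data) = (0)(1/47) + (1/2)(6/47) + (3/4)(40/47) = 33/47.

0.702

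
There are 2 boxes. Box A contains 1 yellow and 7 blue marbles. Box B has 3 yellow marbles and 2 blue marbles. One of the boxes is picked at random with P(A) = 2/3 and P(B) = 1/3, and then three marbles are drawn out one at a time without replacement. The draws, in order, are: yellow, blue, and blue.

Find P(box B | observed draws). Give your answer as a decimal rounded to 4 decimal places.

0.2857

Under each hypothesis, the probability of the observed sequence is: P(data | box A) = (1/8)(7/7)(6/6) = 1/8; P(data | box B) = (3/5)(2/4)(1/3) = 1/10.
Weighting by the prior gives 2/3 · 1/8 = 1/12, 1/3 · 1/10 = 1/30; summing to 7/60.
By Bayes' rule, P(box B | data) = (1/30) / (7/60) = 2/7.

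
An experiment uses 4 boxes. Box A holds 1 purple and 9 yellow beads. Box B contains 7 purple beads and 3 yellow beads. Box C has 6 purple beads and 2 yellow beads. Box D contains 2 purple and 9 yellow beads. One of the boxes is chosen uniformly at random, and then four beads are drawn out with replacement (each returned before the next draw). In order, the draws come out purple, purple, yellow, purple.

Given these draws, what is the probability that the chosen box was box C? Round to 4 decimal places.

For each hypothesis, P(data | H) works out to: P(data | box A) = (1/10)(1/10)(9/10)(1/10) = 0.0009; P(data | box B) = (7/10)(7/10)(3/10)(7/10) = 0.1029; P(data | box C) = (6/8)(6/8)(2/8)(6/8) = 0.10547; P(data | box D) = (2/11)(2/11)(9/11)(2/11) = 0.0049177.
Multiplying each by its prior: 1/4 · 0.0009 = 0.000225, 1/4 · 0.1029 = 0.025725, 1/4 · 0.10547 = 0.026367, 1/4 · 0.0049177 = 0.0012294; these sum to 0.053547.
By Bayes' rule, P(box C | data) = (0.026367) / (0.053547) = 0.49242.

0.4924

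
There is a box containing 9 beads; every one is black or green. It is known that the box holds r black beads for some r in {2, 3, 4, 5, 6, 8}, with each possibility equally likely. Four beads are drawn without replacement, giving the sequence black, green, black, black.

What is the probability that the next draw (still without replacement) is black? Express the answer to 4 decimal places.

0.6154

For each hypothesis, P(data | H) works out to: P(data | r = 2) = (2/9)(7/8)(1/7)(0/6) = 0; P(data | r = 3) = (3/9)(6/8)(2/7)(1/6) = 1/84; P(data | r = 4) = (4/9)(5/8)(3/7)(2/6) = 5/126; P(data | r = 5) = (5/9)(4/8)(4/7)(3/6) = 5/63; P(data | r = 6) = (6/9)(3/8)(5/7)(4/6) = 5/42; P(data | r = 8) = (8/9)(1/8)(7/7)(6/6) = 1/9.
Multiplying each by its prior: 1/6 · 0 = 0, 1/6 · 1/84 = 1/504, 1/6 · 5/126 = 5/756, 1/6 · 5/63 = 5/378, 1/6 · 5/42 = 5/252, 1/6 · 1/9 = 1/54; with total 13/216.
Dividing through by the total gives posterior P(r = 2 | data) = 0, P(r = 3 | data) = 3/91, P(r = 4 | data) = 10/91, P(r = 5 | data) = 20/91, P(r = 6 | data) = 30/91, P(r = 8 | data) = 4/13.
The predictive probability is P(black next | data) = (0)(3/91) + (1/5)(10/91) + (2/5)(20/91) + (3/5)(30/91) + (1)(4/13) = 8/13.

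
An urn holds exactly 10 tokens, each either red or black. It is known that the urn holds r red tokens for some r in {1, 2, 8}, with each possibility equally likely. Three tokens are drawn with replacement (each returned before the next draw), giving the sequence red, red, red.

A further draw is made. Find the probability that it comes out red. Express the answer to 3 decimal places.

For each hypothesis, P(data | H) works out to: P(data | r = 1) = (1/10)(1/10)(1/10) = 0.001; P(data | r = 2) = (2/10)(2/10)(2/10) = 0.008; P(data | r = 8) = (8/10)(8/10)(8/10) = 0.512.
Multiplying each by its prior: 1/3 · 0.001 = 0.00033333, 1/3 · 0.008 = 0.0026667, 1/3 · 0.512 = 0.17067; these sum to 0.17367.
The posterior is then P(r = 1 | data) = 0.0019194, P(r = 2 | data) = 0.015355, P(r = 8 | data) = 0.98273.
Averaging over the posterior, P(red next | data) = (1/10)(0.0019194) + (1/5)(0.015355) + (4/5)(0.98273) = 0.78944.

0.789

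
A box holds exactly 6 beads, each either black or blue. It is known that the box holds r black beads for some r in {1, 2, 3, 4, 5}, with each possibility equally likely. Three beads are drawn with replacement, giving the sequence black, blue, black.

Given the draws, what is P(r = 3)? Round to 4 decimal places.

0.2571

The likelihood of the observed sequence under each hypothesis: P(data | r = 1) = (1/6)(5/6)(1/6) = 5/216; P(data | r = 2) = (2/6)(4/6)(2/6) = 2/27; P(data | r = 3) = (3/6)(3/6)(3/6) = 1/8; P(data | r = 4) = (4/6)(2/6)(4/6) = 4/27; P(data | r = 5) = (5/6)(1/6)(5/6) = 25/216.
Weighting by the prior gives 1/5 · 5/216 = 1/216, 1/5 · 2/27 = 2/135, 1/5 · 1/8 = 1/40, 1/5 · 4/27 = 4/135, 1/5 · 25/216 = 5/216; with total 7/72.
By Bayes' rule, P(r = 3 | data) = (1/40) / (7/72) = 9/35.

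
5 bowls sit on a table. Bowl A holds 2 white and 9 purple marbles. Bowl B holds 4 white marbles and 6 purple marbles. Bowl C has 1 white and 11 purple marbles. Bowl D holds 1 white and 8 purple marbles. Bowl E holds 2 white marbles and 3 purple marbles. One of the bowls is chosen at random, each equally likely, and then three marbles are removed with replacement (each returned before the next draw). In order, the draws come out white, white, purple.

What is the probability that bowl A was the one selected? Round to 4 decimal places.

Compute the likelihood of the observed sequence for each case: P(data | bowl A) = (2/11)(2/11)(9/11) = 0.027047; P(data | bowl B) = (4/10)(4/10)(6/10) = 0.096; P(data | bowl C) = (1/12)(1/12)(11/12) = 0.0063657; P(data | bowl D) = (1/9)(1/9)(8/9) = 0.010974; P(data | bowl E) = (2/5)(2/5)(3/5) = 0.096.
The prior-weighted likelihoods are 1/5 · 0.027047 = 0.0054095, 1/5 · 0.096 = 0.0192, 1/5 · 0.0063657 = 0.0012731, 1/5 · 0.010974 = 0.0021948, 1/5 · 0.096 = 0.0192; with total 0.047277.
Hence P(bowl A | data) = (0.0054095) / (0.047277) = 0.11442.

0.1144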